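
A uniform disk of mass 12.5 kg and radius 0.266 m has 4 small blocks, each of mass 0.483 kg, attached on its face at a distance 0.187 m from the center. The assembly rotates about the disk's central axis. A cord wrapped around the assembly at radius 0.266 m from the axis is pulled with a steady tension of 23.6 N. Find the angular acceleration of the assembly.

I_disk = ½MR² = ½(12.5)(0.266)² = 0.4422 kg·m².
I_blocks = 4·m·r² = 4(0.483)(0.187)² = 0.06756 kg·m².
Total I = 0.5098 kg·m².
τ = F r = (23.6)(0.266) = 6.278 N·m.
α = τ/I = 6.278/0.5098 = 12.31 rad/s².

α ≈ 12.3 rad/s²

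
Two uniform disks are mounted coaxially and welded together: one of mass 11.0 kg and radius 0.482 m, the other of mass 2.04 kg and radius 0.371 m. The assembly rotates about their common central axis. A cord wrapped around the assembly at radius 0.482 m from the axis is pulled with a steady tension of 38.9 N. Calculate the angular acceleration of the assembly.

α ≈ 13.2 rad/s²

I = ½M₁R₁² + ½M₂R₂² = ½(11.0)(0.482)² + ½(2.04)(0.371)² = 1.418 kg·m².
τ = F r = (38.9)(0.482) = 18.75 N·m.
α = τ/I = 18.75/1.418 = 13.22 rad/s².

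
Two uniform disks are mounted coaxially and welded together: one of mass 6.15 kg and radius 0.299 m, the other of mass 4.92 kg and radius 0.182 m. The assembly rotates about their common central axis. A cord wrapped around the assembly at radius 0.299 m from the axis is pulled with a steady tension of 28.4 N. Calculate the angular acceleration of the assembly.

α ≈ 23.8 rad/s²

I = ½M₁R₁² + ½M₂R₂² = ½(6.15)(0.299)² + ½(4.92)(0.182)² = 0.3564 kg·m².
τ = F r = (28.4)(0.299) = 8.492 N·m.
α = τ/I = 8.492/0.3564 = 23.83 rad/s².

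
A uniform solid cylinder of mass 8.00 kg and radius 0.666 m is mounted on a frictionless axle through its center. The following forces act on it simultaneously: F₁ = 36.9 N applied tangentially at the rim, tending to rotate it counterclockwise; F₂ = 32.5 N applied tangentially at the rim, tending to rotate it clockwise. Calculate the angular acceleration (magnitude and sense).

I = ½MR² = (1/2)(8.00)(0.666)² = 1.774 kg·m².
Taking counterclockwise as positive: τ₁ = +(36.9)(0.666) = +24.58 N·m; τ₂ = −(32.5)(0.666) = −21.64 N·m.
Net torque τ = 2.930 N·m.
α = τ/I = 2.930/1.774 = 1.652 rad/s².

α ≈ 1.65 rad/s², counterclockwise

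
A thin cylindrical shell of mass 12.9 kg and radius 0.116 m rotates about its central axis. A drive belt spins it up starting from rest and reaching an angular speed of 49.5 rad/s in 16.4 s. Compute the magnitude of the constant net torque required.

I = MR² = (12.9)(0.116)² = 0.1736 kg·m².
α = Δω/Δt = (49.5 − 0)/16.4 = 3.018 rad/s².
τ = Iα = (0.1736)(3.018) = 0.5239 N·m.

τ ≈ 0.524 N·m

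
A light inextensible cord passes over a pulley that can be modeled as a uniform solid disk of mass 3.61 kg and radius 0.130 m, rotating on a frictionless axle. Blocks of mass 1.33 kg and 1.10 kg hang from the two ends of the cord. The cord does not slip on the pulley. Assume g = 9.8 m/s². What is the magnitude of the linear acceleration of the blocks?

I = ½MR² = (1/2)(3.61)(0.130)² = 0.03050 kg·m².
Heavier block: m₁g − T₁ = m₁a. Lighter block: T₂ − m₂g = m₂a.
Pulley: (T₁ − T₂)R = Iα = I(a/R), so T₁ − T₂ = (I/R²)a = (1/2)M_p a = 1.805·a.
Adding the three: (m₁ − m₂)g = (m₁ + m₂ + 1.805)a, so a = (1.33 − 1.10)(9.8)/(1.33 + 1.10 + 1.805) = 0.5322 m/s².

a ≈ 0.532 m/s²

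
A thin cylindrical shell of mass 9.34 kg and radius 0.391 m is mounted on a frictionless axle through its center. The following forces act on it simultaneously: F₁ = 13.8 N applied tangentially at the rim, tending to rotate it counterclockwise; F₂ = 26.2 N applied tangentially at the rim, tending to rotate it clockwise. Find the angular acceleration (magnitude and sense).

α ≈ 3.40 rad/s², clockwise

I = MR² = (9.34)(0.391)² = 1.428 kg·m².
Taking counterclockwise as positive: τ₁ = +(13.8)(0.391) = +5.396 N·m; τ₂ = −(26.2)(0.391) = −10.24 N·m.
Net torque τ = -4.848 N·m.
α = τ/I = -4.848/1.428 = -3.395 rad/s².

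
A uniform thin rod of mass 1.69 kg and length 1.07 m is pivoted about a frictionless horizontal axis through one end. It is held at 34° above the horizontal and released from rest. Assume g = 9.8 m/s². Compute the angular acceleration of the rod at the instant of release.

α ≈ 11.4 rad/s²

About the pivot, I = (1/3)ML² = (1/3)(1.69)(1.07)² = 0.6450 kg·m².
The weight acts at the center, a distance L/2 = 0.5350 m from the pivot; τ = Mg(L/2) cos 34° = 7.346 N·m.
α = τ/I = 7.346/0.6450 = 11.39 rad/s².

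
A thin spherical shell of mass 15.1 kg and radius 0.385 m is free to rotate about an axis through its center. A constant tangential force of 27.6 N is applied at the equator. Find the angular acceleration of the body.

α ≈ 7.12 rad/s²

I = (2/3)MR² = (2/3)(15.1)(0.385)² = 1.492 kg·m².
τ = F R = (27.6)(0.385) = 10.63 N·m.
Newton's second law for rotation, τ = Iα, gives α = τ/I = 10.63/1.492 = 7.121 rad/s².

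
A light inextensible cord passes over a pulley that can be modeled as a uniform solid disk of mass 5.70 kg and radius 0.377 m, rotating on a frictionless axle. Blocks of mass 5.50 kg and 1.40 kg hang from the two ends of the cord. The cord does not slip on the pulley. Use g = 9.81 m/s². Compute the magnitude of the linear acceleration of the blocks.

a ≈ 4.13 m/s²

I = ½MR² = (1/2)(5.70)(0.377)² = 0.4051 kg·m².
Heavier block: m₁g − T₁ = m₁a. Lighter block: T₂ − m₂g = m₂a.
Pulley: (T₁ − T₂)R = Iα = I(a/R), so T₁ − T₂ = (I/R²)a = (1/2)M_p a = 2.850·a.
Adding the three: (m₁ − m₂)g = (m₁ + m₂ + 2.850)a, so a = (5.50 − 1.40)(9.81)/(5.50 + 1.40 + 2.850) = 4.125 m/s².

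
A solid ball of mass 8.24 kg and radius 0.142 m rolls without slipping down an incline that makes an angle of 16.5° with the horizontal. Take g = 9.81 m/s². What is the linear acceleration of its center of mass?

Translation along the incline: Mg sinθ − f = Ma.
Rotation about the center: fR = Iα with I = (2/5)MR². No-slip gives a = αR, so f = (I/R²)a = (2/5)M a.
Substituting: Mg sinθ = (1 + 0.4000)Ma, so a = g sinθ/(1 + 0.4000) = (9.81) sin 16.5° / 1.400 = 1.990 m/s².

a ≈ 1.99 m/s²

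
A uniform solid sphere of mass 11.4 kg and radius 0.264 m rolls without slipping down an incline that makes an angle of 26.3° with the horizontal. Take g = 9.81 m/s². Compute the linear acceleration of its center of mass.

Translation along the incline: Mg sinθ − f = Ma.
Rotation about the center: fR = Iα with I = (2/5)MR². No-slip gives a = αR, so f = (I/R²)a = (2/5)M a.
Substituting: Mg sinθ = (1 + 0.4000)Ma, so a = g sinθ/(1 + 0.4000) = (9.81) sin 26.3° / 1.400 = 3.105 m/s².

a ≈ 3.10 m/s²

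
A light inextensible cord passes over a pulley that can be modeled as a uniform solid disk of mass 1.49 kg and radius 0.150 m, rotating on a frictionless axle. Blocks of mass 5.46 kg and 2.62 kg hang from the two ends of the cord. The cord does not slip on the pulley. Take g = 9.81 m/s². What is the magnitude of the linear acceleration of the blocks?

I = ½MR² = (1/2)(1.49)(0.150)² = 0.01676 kg·m².
Heavier block: m₁g − T₁ = m₁a. Lighter block: T₂ − m₂g = m₂a.
Pulley: (T₁ − T₂)R = Iα = I(a/R), so T₁ − T₂ = (I/R²)a = (1/2)M_p a = 0.7450·a.
Adding the three: (m₁ − m₂)g = (m₁ + m₂ + 0.7450)a, so a = (5.46 − 2.62)(9.81)/(5.46 + 2.62 + 0.7450) = 3.157 m/s².

a ≈ 3.16 m/s²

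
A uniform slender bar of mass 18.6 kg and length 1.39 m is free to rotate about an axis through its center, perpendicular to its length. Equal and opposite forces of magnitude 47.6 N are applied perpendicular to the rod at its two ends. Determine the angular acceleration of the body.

I = (1/12)ML² = (1/12)(18.6)(1.39)² = 2.995 kg·m².
The couple gives τ = F·(L/2) + F·(L/2) = F L = (47.6)(1.39) = 66.16 N·m.
From τ = Iα: α = 66.16/2.995 = 22.09 rad/s².

α ≈ 22.1 rad/s²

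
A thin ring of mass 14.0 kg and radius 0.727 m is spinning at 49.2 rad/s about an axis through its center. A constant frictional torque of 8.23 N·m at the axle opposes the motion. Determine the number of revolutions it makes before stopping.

I = MR² = (14.0)(0.727)² = 7.399 kg·m².
The net torque has magnitude 8.23 N·m, opposing ω.
|α| = τ/I = 8.230/7.399 = 1.112 rad/s² (deceleration).
ω² = ω₀² − 2|α|θ with ω = 0 ⇒ θ = ω₀²/(2|α|) = 1088 rad = 173.2 rev.

≈ 173 revolutions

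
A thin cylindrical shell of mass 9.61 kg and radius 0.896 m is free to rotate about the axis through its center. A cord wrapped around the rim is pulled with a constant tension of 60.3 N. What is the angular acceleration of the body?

α ≈ 7.00 rad/s²

I = MR² = (9.61)(0.896)² = 7.715 kg·m².
τ = F R = (60.3)(0.896) = 54.03 N·m.
Newton's second law for rotation, τ = Iα, gives α = τ/I = 54.03/7.715 = 7.003 rad/s².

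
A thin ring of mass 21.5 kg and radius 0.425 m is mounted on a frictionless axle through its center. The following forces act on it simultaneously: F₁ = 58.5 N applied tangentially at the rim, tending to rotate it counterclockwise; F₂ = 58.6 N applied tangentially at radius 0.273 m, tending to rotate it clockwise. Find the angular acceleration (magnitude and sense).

α ≈ 2.28 rad/s², counterclockwise

I = MR² = (21.5)(0.425)² = 3.883 kg·m².
Taking counterclockwise as positive: τ₁ = +(58.5)(0.425) = +24.86 N·m; τ₂ = −(58.6)(0.273) = −16.00 N·m.
Net torque τ = 8.865 N·m.
α = τ/I = 8.865/3.883 = 2.283 rad/s².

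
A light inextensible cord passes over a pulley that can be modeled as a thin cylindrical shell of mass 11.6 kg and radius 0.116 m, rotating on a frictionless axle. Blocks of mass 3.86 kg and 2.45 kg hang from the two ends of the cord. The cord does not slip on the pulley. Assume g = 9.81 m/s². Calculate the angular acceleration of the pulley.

α ≈ 6.66 rad/s²

I = MR² = (11.6)(0.116)² = 0.1561 kg·m².
Heavier block: m₁g − T₁ = m₁a. Lighter block: T₂ − m₂g = m₂a.
Pulley: (T₁ − T₂)R = Iα = I(a/R), so T₁ − T₂ = (I/R²)a = 1·M_p a = 11.60·a.
Adding the three: (m₁ − m₂)g = (m₁ + m₂ + 11.60)a, so a = (3.86 − 2.45)(9.81)/(3.86 + 2.45 + 11.60) = 0.7723 m/s².
α = a/R = 0.7723/0.116 = 6.658 rad/s².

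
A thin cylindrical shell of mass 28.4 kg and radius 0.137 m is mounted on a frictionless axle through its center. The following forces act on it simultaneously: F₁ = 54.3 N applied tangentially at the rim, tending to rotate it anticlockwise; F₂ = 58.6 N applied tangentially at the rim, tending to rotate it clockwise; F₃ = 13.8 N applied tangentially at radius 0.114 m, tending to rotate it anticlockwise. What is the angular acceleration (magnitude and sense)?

α ≈ 1.85 rad/s², anticlockwise

I = MR² = (28.4)(0.137)² = 0.5330 kg·m².
Taking anticlockwise as positive: τ₁ = +(54.3)(0.137) = +7.439 N·m; τ₂ = −(58.6)(0.137) = −8.028 N·m; τ₃ = +(13.8)(0.114) = +1.573 N·m.
Net torque τ = 0.9841 N·m.
α = τ/I = 0.9841/0.5330 = 1.846 rad/s².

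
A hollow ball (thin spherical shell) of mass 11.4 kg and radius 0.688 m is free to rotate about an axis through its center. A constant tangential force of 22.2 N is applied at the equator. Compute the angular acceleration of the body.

α ≈ 4.25 rad/s²

I = (2/3)MR² = (2/3)(11.4)(0.688)² = 3.597 kg·m².
τ = F R = (22.2)(0.688) = 15.27 N·m.
Newton's second law for rotation, τ = Iα, gives α = τ/I = 15.27/3.597 = 4.246 rad/s².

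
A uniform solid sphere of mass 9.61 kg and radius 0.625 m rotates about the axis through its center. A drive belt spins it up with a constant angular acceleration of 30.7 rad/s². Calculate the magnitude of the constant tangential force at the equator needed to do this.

F ≈ 73.8 N

I = (2/5)MR² = (2/5)(9.61)(0.625)² = 1.502 kg·m².
The required torque is τ = Iα = (1.502)(30.70) = 46.10 N·m.
A tangential force at the equator gives τ = FR, so F = τ/R = 46.10/0.625 = 73.76 N.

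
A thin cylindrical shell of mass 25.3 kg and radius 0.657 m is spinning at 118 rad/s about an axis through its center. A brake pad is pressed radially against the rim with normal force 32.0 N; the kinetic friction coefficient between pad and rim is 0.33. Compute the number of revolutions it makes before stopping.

I = MR² = (25.3)(0.657)² = 10.92 kg·m².
Friction force f = μN = (0.33)(32.0) = 10.56 N at the rim; torque magnitude τ = fR = 6.938 N·m, opposing ω.
|α| = τ/I = 6.938/10.92 = 0.6353 rad/s² (deceleration).
ω² = ω₀² − 2|α|θ with ω = 0 ⇒ θ = ω₀²/(2|α|) = 10960 rad = 1744 rev.

≈ 1740 revolutions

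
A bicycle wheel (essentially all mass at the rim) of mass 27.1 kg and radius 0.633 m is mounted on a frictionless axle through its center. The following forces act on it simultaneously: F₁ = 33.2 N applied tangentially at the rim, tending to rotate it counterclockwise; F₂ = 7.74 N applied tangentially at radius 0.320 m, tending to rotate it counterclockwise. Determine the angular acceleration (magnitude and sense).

I = MR² = (27.1)(0.633)² = 10.86 kg·m².
Taking counterclockwise as positive: τ₁ = +(33.2)(0.633) = +21.02 N·m; τ₂ = +(7.74)(0.320) = +2.477 N·m.
Net torque τ = 23.49 N·m.
α = τ/I = 23.49/10.86 = 2.163 rad/s².

α ≈ 2.16 rad/s², counterclockwise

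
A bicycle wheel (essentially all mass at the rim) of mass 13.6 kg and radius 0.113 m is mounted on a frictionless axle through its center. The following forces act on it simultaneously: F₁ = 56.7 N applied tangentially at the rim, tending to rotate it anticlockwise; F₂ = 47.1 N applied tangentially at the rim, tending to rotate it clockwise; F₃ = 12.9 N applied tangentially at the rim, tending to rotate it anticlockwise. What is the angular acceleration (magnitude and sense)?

α ≈ 14.6 rad/s², anticlockwise

I = MR² = (13.6)(0.113)² = 0.1737 kg·m².
Taking anticlockwise as positive: τ₁ = +(56.7)(0.113) = +6.407 N·m; τ₂ = −(47.1)(0.113) = −5.322 N·m; τ₃ = +(12.9)(0.113) = +1.458 N·m.
Net torque τ = 2.543 N·m.
α = τ/I = 2.543/0.1737 = 14.64 rad/s².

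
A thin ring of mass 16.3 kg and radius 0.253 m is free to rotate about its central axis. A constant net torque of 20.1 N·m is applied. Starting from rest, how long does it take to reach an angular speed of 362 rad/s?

I = MR² = (16.3)(0.253)² = 1.043 kg·m².
α = τ/I = 20.1/1.043 = 19.26 rad/s².
ω = αt ⇒ t = ω/α = 362/19.26 = 18.79 s.

t ≈ 18.8 s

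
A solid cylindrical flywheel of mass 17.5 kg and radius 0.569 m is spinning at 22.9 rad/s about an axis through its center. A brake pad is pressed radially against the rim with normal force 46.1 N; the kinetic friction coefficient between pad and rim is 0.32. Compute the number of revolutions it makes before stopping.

≈ 14.1 revolutions

I = ½MR² = (1/2)(17.5)(0.569)² = 2.833 kg·m².
Friction force f = μN = (0.32)(46.1) = 14.75 N at the rim; torque magnitude τ = fR = 8.394 N·m, opposing ω.
|α| = τ/I = 8.394/2.833 = 2.963 rad/s² (deceleration).
ω² = ω₀² − 2|α|θ with ω = 0 ⇒ θ = ω₀²/(2|α|) = 88.49 rad = 14.08 rev.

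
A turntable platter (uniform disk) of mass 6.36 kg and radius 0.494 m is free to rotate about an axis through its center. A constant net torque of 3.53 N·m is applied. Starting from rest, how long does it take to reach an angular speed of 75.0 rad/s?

I = ½MR² = (1/2)(6.36)(0.494)² = 0.7760 kg·m².
α = τ/I = 3.53/0.7760 = 4.549 rad/s².
ω = αt ⇒ t = ω/α = 75.0/4.549 = 16.49 s.

t ≈ 16.5 s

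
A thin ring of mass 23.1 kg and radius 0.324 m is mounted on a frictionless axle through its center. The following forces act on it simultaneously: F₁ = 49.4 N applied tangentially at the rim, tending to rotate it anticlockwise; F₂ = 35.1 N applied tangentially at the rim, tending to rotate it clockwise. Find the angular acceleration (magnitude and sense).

I = MR² = (23.1)(0.324)² = 2.425 kg·m².
Taking anticlockwise as positive: τ₁ = +(49.4)(0.324) = +16.01 N·m; τ₂ = −(35.1)(0.324) = −11.37 N·m.
Net torque τ = 4.633 N·m.
α = τ/I = 4.633/2.425 = 1.911 rad/s².

α ≈ 1.91 rad/s², anticlockwise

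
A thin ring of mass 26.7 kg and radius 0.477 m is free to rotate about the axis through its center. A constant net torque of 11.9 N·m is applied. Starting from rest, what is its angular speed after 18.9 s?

I = MR² = (26.7)(0.477)² = 6.075 kg·m².
α = τ/I = 11.9/6.075 = 1.959 rad/s².
ω = ω₀ + αt = 0 + (1.959)(18.9) = 37.02 rad/s.

ω ≈ 37.0 rad/s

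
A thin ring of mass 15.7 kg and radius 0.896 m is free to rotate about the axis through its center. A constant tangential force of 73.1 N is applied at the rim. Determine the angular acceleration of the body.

α ≈ 5.20 rad/s²

I = MR² = (15.7)(0.896)² = 12.60 kg·m².
τ = F R = (73.1)(0.896) = 65.50 N·m.
Newton's second law for rotation, τ = Iα, gives α = τ/I = 65.50/12.60 = 5.196 rad/s².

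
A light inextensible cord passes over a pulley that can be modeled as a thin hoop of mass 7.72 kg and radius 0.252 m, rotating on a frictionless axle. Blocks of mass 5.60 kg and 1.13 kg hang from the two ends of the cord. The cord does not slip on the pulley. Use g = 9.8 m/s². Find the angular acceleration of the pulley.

α ≈ 12.0 rad/s²

I = MR² = (7.72)(0.252)² = 0.4903 kg·m².
Heavier block: m₁g − T₁ = m₁a. Lighter block: T₂ − m₂g = m₂a.
Pulley: (T₁ − T₂)R = Iα = I(a/R), so T₁ − T₂ = (I/R²)a = 1·M_p a = 7.720·a.
Adding the three: (m₁ − m₂)g = (m₁ + m₂ + 7.720)a, so a = (5.60 − 1.13)(9.8)/(5.60 + 1.13 + 7.720) = 3.032 m/s².
α = a/R = 3.032/0.252 = 12.03 rad/s².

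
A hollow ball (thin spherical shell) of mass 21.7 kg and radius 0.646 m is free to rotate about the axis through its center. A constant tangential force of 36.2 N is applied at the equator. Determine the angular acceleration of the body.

α ≈ 3.87 rad/s²

I = (2/3)MR² = (2/3)(21.7)(0.646)² = 6.037 kg·m².
τ = F R = (36.2)(0.646) = 23.39 N·m.
From τ = Iα: α = 23.39/6.037 = 3.874 rad/s².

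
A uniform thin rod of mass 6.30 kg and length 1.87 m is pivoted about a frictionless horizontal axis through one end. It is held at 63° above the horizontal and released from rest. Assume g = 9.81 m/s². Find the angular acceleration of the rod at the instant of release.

About the pivot, I = (1/3)ML² = (1/3)(6.30)(1.87)² = 7.343 kg·m².
The weight acts at the center, a distance L/2 = 0.9350 m from the pivot; τ = Mg(L/2) cos 63° = 26.23 N·m.
α = τ/I = 26.23/7.343 = 3.572 rad/s².
(Equivalently α = (3g/(2L)) cos 63° = 3.572 rad/s².)

α ≈ 3.57 rad/s²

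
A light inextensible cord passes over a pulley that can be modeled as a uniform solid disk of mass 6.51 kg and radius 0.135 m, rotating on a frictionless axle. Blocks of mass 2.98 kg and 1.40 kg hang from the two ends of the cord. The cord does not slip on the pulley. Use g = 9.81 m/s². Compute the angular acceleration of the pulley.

I = ½MR² = (1/2)(6.51)(0.135)² = 0.05932 kg·m².
Heavier block: m₁g − T₁ = m₁a. Lighter block: T₂ − m₂g = m₂a.
Pulley: (T₁ − T₂)R = Iα = I(a/R), so T₁ − T₂ = (I/R²)a = (1/2)M_p a = 3.255·a.
Adding the three: (m₁ − m₂)g = (m₁ + m₂ + 3.255)a, so a = (2.98 − 1.40)(9.81)/(2.98 + 1.40 + 3.255) = 2.030 m/s².
α = a/R = 2.030/0.135 = 15.04 rad/s².

α ≈ 15.0 rad/s²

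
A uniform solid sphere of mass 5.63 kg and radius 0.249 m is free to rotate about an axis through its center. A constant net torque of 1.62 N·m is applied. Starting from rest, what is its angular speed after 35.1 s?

ω ≈ 407 rad/s

I = (2/5)MR² = (2/5)(5.63)(0.249)² = 0.1396 kg·m².
α = τ/I = 1.62/0.1396 = 11.60 rad/s².
ω = ω₀ + αt = 0 + (11.60)(35.1) = 407.2 rad/s.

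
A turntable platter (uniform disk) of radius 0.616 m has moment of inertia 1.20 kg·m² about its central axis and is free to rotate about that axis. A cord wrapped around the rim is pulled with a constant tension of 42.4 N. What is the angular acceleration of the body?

α ≈ 21.8 rad/s²

τ = F R = (42.4)(0.616) = 26.12 N·m.
Newton's second law for rotation, τ = Iα, gives α = τ/I = 26.12/1.200 = 21.77 rad/s².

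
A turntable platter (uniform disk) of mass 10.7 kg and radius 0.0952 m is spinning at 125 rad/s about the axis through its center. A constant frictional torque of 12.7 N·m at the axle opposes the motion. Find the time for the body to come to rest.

t ≈ 0.477 s

I = ½MR² = (1/2)(10.7)(0.0952)² = 0.04849 kg·m².
The net torque has magnitude 12.7 N·m, opposing ω.
|α| = τ/I = 12.70/0.04849 = 261.9 rad/s² (deceleration).
0 = ω₀ − |α|t ⇒ t = ω₀/|α| = 125/261.9 = 0.4772 s.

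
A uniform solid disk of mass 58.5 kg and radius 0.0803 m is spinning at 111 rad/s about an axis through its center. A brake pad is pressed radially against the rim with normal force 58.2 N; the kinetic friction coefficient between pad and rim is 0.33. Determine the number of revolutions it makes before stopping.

I = ½MR² = (1/2)(58.5)(0.0803)² = 0.1886 kg·m².
Friction force f = μN = (0.33)(58.2) = 19.21 N at the rim; torque magnitude τ = fR = 1.542 N·m, opposing ω.
|α| = τ/I = 1.542/0.1886 = 8.177 rad/s² (deceleration).
ω² = ω₀² − 2|α|θ with ω = 0 ⇒ θ = ω₀²/(2|α|) = 753.4 rad = 119.9 rev.

≈ 120 revolutions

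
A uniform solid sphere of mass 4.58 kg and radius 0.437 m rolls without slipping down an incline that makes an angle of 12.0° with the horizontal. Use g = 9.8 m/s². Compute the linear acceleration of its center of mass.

a ≈ 1.46 m/s²

Translation along the incline: Mg sinθ − f = Ma.
Rotation about the center: fR = Iα with I = (2/5)MR². No-slip gives a = αR, so f = (I/R²)a = (2/5)M a.
Substituting: Mg sinθ = (1 + 0.4000)Ma, so a = g sinθ/(1 + 0.4000) = (9.8) sin 12.0° / 1.400 = 1.455 m/s².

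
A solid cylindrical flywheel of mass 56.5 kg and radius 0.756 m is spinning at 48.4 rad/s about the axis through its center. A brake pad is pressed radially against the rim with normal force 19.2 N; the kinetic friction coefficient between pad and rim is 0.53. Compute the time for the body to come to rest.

I = ½MR² = (1/2)(56.5)(0.756)² = 16.15 kg·m².
Friction force f = μN = (0.53)(19.2) = 10.18 N at the rim; torque magnitude τ = fR = 7.693 N·m, opposing ω.
|α| = τ/I = 7.693/16.15 = 0.4765 rad/s² (deceleration).
0 = ω₀ − |α|t ⇒ t = ω₀/|α| = 48.4/0.4765 = 101.6 s.

t ≈ 102 s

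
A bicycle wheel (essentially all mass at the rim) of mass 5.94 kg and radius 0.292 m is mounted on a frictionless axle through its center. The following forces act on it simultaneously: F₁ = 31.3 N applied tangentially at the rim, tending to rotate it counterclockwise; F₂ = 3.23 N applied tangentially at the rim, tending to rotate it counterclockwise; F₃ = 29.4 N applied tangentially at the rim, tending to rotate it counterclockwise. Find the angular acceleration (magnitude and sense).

I = MR² = (5.94)(0.292)² = 0.5065 kg·m².
Taking counterclockwise as positive: τ₁ = +(31.3)(0.292) = +9.140 N·m; τ₂ = +(3.23)(0.292) = +0.9432 N·m; τ₃ = +(29.4)(0.292) = +8.585 N·m.
Net torque τ = 18.67 N·m.
α = τ/I = 18.67/0.5065 = 36.86 rad/s².

α ≈ 36.9 rad/s², counterclockwise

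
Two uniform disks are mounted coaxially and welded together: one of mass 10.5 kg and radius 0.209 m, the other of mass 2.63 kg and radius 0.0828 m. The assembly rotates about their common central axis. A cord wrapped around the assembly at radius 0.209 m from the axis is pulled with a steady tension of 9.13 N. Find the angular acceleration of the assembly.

I = ½M₁R₁² + ½M₂R₂² = ½(10.5)(0.209)² + ½(2.63)(0.0828)² = 0.2383 kg·m².
τ = F r = (9.13)(0.209) = 1.908 N·m.
α = τ/I = 1.908/0.2383 = 8.006 rad/s².

α ≈ 8.01 rad/s²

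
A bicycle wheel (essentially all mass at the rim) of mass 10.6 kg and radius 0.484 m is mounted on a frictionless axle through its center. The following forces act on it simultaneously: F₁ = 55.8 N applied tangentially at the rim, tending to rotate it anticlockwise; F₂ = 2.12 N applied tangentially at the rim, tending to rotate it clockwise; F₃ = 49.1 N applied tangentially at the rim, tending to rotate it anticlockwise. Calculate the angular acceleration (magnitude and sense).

α ≈ 20.0 rad/s², anticlockwise

I = MR² = (10.6)(0.484)² = 2.483 kg·m².
Taking anticlockwise as positive: τ₁ = +(55.8)(0.484) = +27.01 N·m; τ₂ = −(2.12)(0.484) = −1.026 N·m; τ₃ = +(49.1)(0.484) = +23.76 N·m.
Net torque τ = 49.75 N·m.
α = τ/I = 49.75/2.483 = 20.03 rad/s².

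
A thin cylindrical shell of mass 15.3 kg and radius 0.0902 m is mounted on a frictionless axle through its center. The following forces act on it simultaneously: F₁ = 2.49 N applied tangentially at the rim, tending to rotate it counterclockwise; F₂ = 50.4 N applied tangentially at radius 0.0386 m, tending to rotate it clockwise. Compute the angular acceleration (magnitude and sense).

α ≈ 13.8 rad/s², clockwise

I = MR² = (15.3)(0.0902)² = 0.1245 kg·m².
Taking counterclockwise as positive: τ₁ = +(2.49)(0.0902) = +0.2246 N·m; τ₂ = −(50.4)(0.0386) = −1.945 N·m.
Net torque τ = -1.721 N·m.
α = τ/I = -1.721/0.1245 = -13.82 rad/s².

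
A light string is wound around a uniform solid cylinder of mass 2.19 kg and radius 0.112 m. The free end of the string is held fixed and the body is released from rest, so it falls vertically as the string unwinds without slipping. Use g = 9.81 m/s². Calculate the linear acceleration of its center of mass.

a ≈ 6.54 m/s²

Translation: Mg − T = Ma. Rotation about the center: TR = Iα with I = ½MR².
With a = αR: T = (I/R²)a = (1/2)M a, so Mg = (1 + 0.5000)Ma.
a = g/(1 + 0.5000) = 9.81/1.500 = 6.540 m/s².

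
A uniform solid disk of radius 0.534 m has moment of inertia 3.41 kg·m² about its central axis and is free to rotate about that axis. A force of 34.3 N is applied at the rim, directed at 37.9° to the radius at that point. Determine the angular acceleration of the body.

Only the tangential component produces torque: τ = F R sinθ = (34.3)(0.534) sin 37.9° = 11.25 N·m.
Newton's second law for rotation, τ = Iα, gives α = τ/I = 11.25/3.410 = 3.300 rad/s².

α ≈ 3.30 rad/s²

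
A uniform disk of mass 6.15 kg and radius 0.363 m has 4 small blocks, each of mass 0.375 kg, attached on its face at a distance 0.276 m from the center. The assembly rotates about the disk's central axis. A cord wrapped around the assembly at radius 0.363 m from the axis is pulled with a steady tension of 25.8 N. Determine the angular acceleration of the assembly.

α ≈ 18.0 rad/s²

I_disk = ½MR² = ½(6.15)(0.363)² = 0.4052 kg·m².
I_blocks = 4·m·r² = 4(0.375)(0.276)² = 0.1143 kg·m².
Total I = 0.5195 kg·m².
τ = F r = (25.8)(0.363) = 9.365 N·m.
α = τ/I = 9.365/0.5195 = 18.03 rad/s².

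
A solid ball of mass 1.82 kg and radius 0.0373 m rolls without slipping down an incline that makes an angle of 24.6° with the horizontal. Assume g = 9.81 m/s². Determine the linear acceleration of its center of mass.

a ≈ 2.92 m/s²

Translation along the incline: Mg sinθ − f = Ma.
Rotation about the center: fR = Iα with I = (2/5)MR². No-slip gives a = αR, so f = (I/R²)a = (2/5)M a.
Substituting: Mg sinθ = (1 + 0.4000)Ma, so a = g sinθ/(1 + 0.4000) = (9.81) sin 24.6° / 1.400 = 2.917 m/s².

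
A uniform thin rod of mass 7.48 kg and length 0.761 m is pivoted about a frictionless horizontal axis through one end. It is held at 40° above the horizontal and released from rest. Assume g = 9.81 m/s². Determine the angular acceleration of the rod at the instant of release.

α ≈ 14.8 rad/s²

About the pivot, I = (1/3)ML² = (1/3)(7.48)(0.761)² = 1.444 kg·m².
The weight acts at the center, a distance L/2 = 0.3805 m from the pivot; τ = Mg(L/2) cos 40° = 21.39 N·m.
α = τ/I = 21.39/1.444 = 14.81 rad/s².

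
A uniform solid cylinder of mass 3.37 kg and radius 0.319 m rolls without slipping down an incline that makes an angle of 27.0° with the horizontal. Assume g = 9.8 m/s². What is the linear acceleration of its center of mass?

a ≈ 2.97 m/s²

Translation along the incline: Mg sinθ − f = Ma.
Rotation about the center: fR = Iα with I = ½MR². No-slip gives a = αR, so f = (I/R²)a = (1/2)M a.
Substituting: Mg sinθ = (1 + 0.5000)Ma, so a = g sinθ/(1 + 0.5000) = (9.8) sin 27.0° / 1.500 = 2.966 m/s².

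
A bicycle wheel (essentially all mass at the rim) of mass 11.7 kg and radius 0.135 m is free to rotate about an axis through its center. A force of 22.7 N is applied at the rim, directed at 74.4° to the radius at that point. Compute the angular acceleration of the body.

α ≈ 13.8 rad/s²

I = MR² = (11.7)(0.135)² = 0.2132 kg·m².
Only the tangential component produces torque: τ = F R sinθ = (22.7)(0.135) sin 74.4° = 2.952 N·m.
From τ = Iα: α = 2.952/0.2132 = 13.84 rad/s².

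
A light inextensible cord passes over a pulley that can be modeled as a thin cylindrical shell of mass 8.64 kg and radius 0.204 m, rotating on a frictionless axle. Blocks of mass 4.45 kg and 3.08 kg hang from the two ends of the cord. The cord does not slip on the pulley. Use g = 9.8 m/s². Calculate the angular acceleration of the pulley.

α ≈ 4.07 rad/s²

I = MR² = (8.64)(0.204)² = 0.3596 kg·m².
Heavier block: m₁g − T₁ = m₁a. Lighter block: T₂ − m₂g = m₂a.
Pulley: (T₁ − T₂)R = Iα = I(a/R), so T₁ − T₂ = (I/R²)a = 1·M_p a = 8.640·a.
Adding the three: (m₁ − m₂)g = (m₁ + m₂ + 8.640)a, so a = (4.45 − 3.08)(9.8)/(4.45 + 3.08 + 8.640) = 0.8303 m/s².
α = a/R = 0.8303/0.204 = 4.070 rad/s².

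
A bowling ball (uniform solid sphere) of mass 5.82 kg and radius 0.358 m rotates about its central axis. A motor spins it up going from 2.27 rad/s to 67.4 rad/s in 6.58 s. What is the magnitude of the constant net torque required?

τ ≈ 2.95 N·m

I = (2/5)MR² = (2/5)(5.82)(0.358)² = 0.2984 kg·m².
α = Δω/Δt = (67.4 − 2.27)/6.58 = 9.898 rad/s².
τ = Iα = (0.2984)(9.898) = 2.953 N·m.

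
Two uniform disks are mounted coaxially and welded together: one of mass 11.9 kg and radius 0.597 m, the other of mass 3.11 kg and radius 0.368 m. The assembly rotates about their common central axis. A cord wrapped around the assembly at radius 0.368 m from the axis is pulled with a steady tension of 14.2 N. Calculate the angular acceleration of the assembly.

α ≈ 2.24 rad/s²

I = ½M₁R₁² + ½M₂R₂² = ½(11.9)(0.597)² + ½(3.11)(0.368)² = 2.331 kg·m².
τ = F r = (14.2)(0.368) = 5.226 N·m.
α = τ/I = 5.226/2.331 = 2.242 rad/s².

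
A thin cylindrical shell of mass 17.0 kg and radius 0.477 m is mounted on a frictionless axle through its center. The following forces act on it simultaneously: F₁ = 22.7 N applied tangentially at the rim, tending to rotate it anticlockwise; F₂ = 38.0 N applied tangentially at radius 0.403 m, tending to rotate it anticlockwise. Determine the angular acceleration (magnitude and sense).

I = MR² = (17.0)(0.477)² = 3.868 kg·m².
Taking anticlockwise as positive: τ₁ = +(22.7)(0.477) = +10.83 N·m; τ₂ = +(38.0)(0.403) = +15.31 N·m.
Net torque τ = 26.14 N·m.
α = τ/I = 26.14/3.868 = 6.759 rad/s².

α ≈ 6.76 rad/s², anticlockwise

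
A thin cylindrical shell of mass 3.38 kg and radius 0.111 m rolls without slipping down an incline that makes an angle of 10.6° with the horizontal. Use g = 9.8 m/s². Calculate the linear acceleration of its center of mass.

Translation along the incline: Mg sinθ − f = Ma.
Rotation about the center: fR = Iα with I = MR². No-slip gives a = αR, so f = (I/R²)a = M a.
Substituting: Mg sinθ = (1 + 1.000)Ma, so a = g sinθ/(1 + 1.000) = (9.8) sin 10.6° / 2.000 = 0.9014 m/s².

a ≈ 0.901 m/s²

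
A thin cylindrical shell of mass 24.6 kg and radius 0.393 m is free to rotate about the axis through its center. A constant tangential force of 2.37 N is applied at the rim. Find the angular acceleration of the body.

α ≈ 0.245 rad/s²

I = MR² = (24.6)(0.393)² = 3.799 kg·m².
τ = F R = (2.37)(0.393) = 0.9314 N·m.
From τ = Iα: α = 0.9314/3.799 = 0.2451 rad/s².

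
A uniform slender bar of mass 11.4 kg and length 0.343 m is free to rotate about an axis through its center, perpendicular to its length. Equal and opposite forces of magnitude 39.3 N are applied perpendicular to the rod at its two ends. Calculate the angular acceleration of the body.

I = (1/12)ML² = (1/12)(11.4)(0.343)² = 0.1118 kg·m².
The couple gives τ = F·(L/2) + F·(L/2) = F L = (39.3)(0.343) = 13.48 N·m.
From τ = Iα: α = 13.48/0.1118 = 120.6 rad/s².

α ≈ 121 rad/s²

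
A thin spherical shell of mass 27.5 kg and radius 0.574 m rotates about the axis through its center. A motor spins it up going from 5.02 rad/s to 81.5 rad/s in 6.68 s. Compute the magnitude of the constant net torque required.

I = (2/3)MR² = (2/3)(27.5)(0.574)² = 6.040 kg·m².
α = Δω/Δt = (81.5 − 5.02)/6.68 = 11.45 rad/s².
τ = Iα = (6.040)(11.45) = 69.16 N·m.

τ ≈ 69.2 N·m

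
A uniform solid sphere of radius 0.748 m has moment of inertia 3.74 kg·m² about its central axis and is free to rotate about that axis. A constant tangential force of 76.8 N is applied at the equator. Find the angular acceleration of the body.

α ≈ 15.4 rad/s²

τ = F R = (76.8)(0.748) = 57.45 N·m.
Newton's second law for rotation, τ = Iα, gives α = τ/I = 57.45/3.740 = 15.36 rad/s².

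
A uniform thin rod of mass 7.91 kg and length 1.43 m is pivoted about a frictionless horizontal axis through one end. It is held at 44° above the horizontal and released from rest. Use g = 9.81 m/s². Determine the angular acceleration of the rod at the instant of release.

About the pivot, I = (1/3)ML² = (1/3)(7.91)(1.43)² = 5.392 kg·m².
The weight acts at the center, a distance L/2 = 0.7150 m from the pivot; τ = Mg(L/2) cos 44° = 39.91 N·m.
α = τ/I = 39.91/5.392 = 7.402 rad/s².
(Equivalently α = (3g/(2L)) cos 44° = 7.402 rad/s².)

α ≈ 7.40 rad/s²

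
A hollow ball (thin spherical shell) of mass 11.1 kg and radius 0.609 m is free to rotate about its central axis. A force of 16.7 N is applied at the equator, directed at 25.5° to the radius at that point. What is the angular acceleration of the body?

α ≈ 1.60 rad/s²

I = (2/3)MR² = (2/3)(11.1)(0.609)² = 2.745 kg·m².
Only the tangential component produces torque: τ = F R sinθ = (16.7)(0.609) sin 25.5° = 4.378 N·m.
Newton's second law for rotation, τ = Iα, gives α = τ/I = 4.378/2.745 = 1.595 rad/s².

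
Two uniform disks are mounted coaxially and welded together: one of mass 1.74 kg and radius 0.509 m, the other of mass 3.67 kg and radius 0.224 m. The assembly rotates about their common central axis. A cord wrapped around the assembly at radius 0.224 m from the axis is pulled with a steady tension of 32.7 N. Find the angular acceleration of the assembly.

I = ½M₁R₁² + ½M₂R₂² = ½(1.74)(0.509)² + ½(3.67)(0.224)² = 0.3175 kg·m².
τ = F r = (32.7)(0.224) = 7.325 N·m.
α = τ/I = 7.325/0.3175 = 23.07 rad/s².

α ≈ 23.1 rad/s²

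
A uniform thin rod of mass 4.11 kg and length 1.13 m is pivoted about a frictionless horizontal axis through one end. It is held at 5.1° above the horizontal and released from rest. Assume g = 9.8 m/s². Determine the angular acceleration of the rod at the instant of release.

α ≈ 13.0 rad/s²

About the pivot, I = (1/3)ML² = (1/3)(4.11)(1.13)² = 1.749 kg·m².
The weight acts at the center, a distance L/2 = 0.5650 m from the pivot; τ = Mg(L/2) cos 5.1° = 22.67 N·m.
α = τ/I = 22.67/1.749 = 12.96 rad/s².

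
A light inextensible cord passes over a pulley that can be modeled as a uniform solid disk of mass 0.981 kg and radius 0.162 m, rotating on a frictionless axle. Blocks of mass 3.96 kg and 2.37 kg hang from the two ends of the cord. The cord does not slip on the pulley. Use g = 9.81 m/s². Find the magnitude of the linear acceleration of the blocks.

a ≈ 2.29 m/s²

I = ½MR² = (1/2)(0.981)(0.162)² = 0.01287 kg·m².
Heavier block: m₁g − T₁ = m₁a. Lighter block: T₂ − m₂g = m₂a.
Pulley: (T₁ − T₂)R = Iα = I(a/R), so T₁ − T₂ = (I/R²)a = (1/2)M_p a = 0.4905·a.
Adding the three: (m₁ − m₂)g = (m₁ + m₂ + 0.4905)a, so a = (3.96 − 2.37)(9.81)/(3.96 + 2.37 + 0.4905) = 2.287 m/s².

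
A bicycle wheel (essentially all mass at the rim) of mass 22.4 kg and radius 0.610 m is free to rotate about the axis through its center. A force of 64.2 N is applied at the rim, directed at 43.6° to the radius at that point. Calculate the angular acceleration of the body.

I = MR² = (22.4)(0.610)² = 8.335 kg·m².
Only the tangential component produces torque: τ = F R sinθ = (64.2)(0.610) sin 43.6° = 27.01 N·m.
Newton's second law for rotation, τ = Iα, gives α = τ/I = 27.01/8.335 = 3.240 rad/s².

α ≈ 3.24 rad/s²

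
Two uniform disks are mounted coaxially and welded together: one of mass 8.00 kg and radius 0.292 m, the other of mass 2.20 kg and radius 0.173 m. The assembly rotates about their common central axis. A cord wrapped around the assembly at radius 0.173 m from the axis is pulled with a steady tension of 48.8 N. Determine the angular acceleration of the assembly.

α ≈ 22.6 rad/s²

I = ½M₁R₁² + ½M₂R₂² = ½(8.00)(0.292)² + ½(2.20)(0.173)² = 0.3740 kg·m².
τ = F r = (48.8)(0.173) = 8.442 N·m.
α = τ/I = 8.442/0.3740 = 22.57 rad/s².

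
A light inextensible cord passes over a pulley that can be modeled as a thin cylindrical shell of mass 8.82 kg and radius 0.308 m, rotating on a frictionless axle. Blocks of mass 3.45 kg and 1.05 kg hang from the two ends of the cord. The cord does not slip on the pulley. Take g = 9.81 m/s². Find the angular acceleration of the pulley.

I = MR² = (8.82)(0.308)² = 0.8367 kg·m².
Heavier block: m₁g − T₁ = m₁a. Lighter block: T₂ − m₂g = m₂a.
Pulley: (T₁ − T₂)R = Iα = I(a/R), so T₁ − T₂ = (I/R²)a = 1·M_p a = 8.820·a.
Adding the three: (m₁ − m₂)g = (m₁ + m₂ + 8.820)a, so a = (3.45 − 1.05)(9.81)/(3.45 + 1.05 + 8.820) = 1.768 m/s².
α = a/R = 1.768/0.308 = 5.739 rad/s².

α ≈ 5.74 rad/s²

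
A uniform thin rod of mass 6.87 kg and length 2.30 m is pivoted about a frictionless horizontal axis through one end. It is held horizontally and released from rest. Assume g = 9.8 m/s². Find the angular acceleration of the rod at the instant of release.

α ≈ 6.39 rad/s²

About the pivot, I = (1/3)ML² = (1/3)(6.87)(2.30)² = 12.11 kg·m².
The weight acts at the center, a distance L/2 = 1.150 m from the pivot; τ = Mg(L/2) = 77.42 N·m.
α = τ/I = 77.42/12.11 = 6.391 rad/s².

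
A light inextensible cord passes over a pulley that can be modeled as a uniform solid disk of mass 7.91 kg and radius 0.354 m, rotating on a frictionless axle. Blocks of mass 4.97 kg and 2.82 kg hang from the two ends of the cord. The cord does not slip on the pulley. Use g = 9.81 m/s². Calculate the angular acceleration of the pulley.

I = ½MR² = (1/2)(7.91)(0.354)² = 0.4956 kg·m².
Heavier block: m₁g − T₁ = m₁a. Lighter block: T₂ − m₂g = m₂a.
Pulley: (T₁ − T₂)R = Iα = I(a/R), so T₁ − T₂ = (I/R²)a = (1/2)M_p a = 3.955·a.
Adding the three: (m₁ − m₂)g = (m₁ + m₂ + 3.955)a, so a = (4.97 − 2.82)(9.81)/(4.97 + 2.82 + 3.955) = 1.796 m/s².
α = a/R = 1.796/0.354 = 5.073 rad/s².

α ≈ 5.07 rad/s²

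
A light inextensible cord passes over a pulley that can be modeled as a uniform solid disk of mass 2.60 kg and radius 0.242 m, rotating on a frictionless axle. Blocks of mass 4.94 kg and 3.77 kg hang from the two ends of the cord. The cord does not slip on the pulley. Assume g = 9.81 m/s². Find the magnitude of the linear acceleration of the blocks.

I = ½MR² = (1/2)(2.60)(0.242)² = 0.07613 kg·m².
Heavier block: m₁g − T₁ = m₁a. Lighter block: T₂ − m₂g = m₂a.
Pulley: (T₁ − T₂)R = Iα = I(a/R), so T₁ − T₂ = (I/R²)a = (1/2)M_p a = 1.300·a.
Adding the three: (m₁ − m₂)g = (m₁ + m₂ + 1.300)a, so a = (4.94 − 3.77)(9.81)/(4.94 + 3.77 + 1.300) = 1.147 m/s².

a ≈ 1.15 m/s²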